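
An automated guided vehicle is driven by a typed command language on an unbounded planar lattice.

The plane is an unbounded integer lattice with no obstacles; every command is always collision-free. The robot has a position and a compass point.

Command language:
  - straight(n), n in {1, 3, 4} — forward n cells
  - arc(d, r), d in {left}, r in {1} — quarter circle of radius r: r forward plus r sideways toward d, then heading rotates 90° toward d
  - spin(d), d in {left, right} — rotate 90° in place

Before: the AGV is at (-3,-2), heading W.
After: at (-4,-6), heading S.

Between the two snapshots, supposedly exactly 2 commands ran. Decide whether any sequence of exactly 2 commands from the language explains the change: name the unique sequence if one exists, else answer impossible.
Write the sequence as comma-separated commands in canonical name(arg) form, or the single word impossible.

arc(left, 1), straight(3)

key: position moved to (-4,-6) AND the heading swung to S — translation plus rotation needed
t0: at (-3,-2), heading W
[1] after arc(left, 1): at (-4,-3), heading S
[2] after straight(3): at (-4,-6), heading S
no other 2-command option fits: unique.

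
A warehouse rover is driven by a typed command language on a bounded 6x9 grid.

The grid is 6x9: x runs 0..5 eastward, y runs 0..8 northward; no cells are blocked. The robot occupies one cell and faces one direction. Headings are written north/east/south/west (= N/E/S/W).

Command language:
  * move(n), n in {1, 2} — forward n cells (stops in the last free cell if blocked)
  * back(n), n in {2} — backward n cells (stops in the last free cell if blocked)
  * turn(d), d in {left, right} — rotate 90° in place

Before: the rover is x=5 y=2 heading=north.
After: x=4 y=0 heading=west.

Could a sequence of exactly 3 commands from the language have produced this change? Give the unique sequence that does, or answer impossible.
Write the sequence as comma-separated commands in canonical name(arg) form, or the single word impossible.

back(2), turn(left), move(1)

key: cell and facing (now W) both changed — the 3 commands mix motion and turning
from: x=5 y=2 heading=north
[1] after back(2): x=5 y=0 heading=north
[2] after turn(left): x=5 y=0 heading=west
[3] after move(1): x=4 y=0 heading=west
uniquely the one of 125 3-step routes that fits.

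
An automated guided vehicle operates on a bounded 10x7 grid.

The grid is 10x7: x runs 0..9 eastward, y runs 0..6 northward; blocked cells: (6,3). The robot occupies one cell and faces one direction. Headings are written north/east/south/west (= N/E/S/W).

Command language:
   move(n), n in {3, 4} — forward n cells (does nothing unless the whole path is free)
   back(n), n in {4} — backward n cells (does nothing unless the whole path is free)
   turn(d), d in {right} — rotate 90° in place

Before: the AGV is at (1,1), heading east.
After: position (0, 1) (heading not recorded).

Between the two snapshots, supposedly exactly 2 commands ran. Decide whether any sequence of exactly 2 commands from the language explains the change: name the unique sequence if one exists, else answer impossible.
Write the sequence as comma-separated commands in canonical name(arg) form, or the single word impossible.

key: order matters: swapping move(3) and back(4) lands elsewhere
initial: at (1,1), heading east
t=1 move(3) ⇒ at (4,1), heading east
t=2 back(4) ⇒ at (0,1), heading east
no other 2-command option fits: unique.

move(3), back(4)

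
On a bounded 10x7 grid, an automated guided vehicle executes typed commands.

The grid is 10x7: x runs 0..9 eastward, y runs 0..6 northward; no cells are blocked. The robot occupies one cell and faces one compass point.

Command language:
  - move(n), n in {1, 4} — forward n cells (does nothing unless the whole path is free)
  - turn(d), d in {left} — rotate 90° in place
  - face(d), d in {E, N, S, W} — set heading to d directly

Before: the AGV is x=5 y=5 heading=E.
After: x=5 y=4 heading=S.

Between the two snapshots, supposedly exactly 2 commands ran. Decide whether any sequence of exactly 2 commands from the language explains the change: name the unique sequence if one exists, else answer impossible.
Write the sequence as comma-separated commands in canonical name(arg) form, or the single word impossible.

key: position moved to (5,4) AND the heading swung to S — translation plus rotation needed
t0: x=5 y=5 heading=E
1. face(S) → x=5 y=5 heading=S
2. move(1) → x=5 y=4 heading=S
uniquely the one of 49 2-step routes that fits.

face(S), move(1)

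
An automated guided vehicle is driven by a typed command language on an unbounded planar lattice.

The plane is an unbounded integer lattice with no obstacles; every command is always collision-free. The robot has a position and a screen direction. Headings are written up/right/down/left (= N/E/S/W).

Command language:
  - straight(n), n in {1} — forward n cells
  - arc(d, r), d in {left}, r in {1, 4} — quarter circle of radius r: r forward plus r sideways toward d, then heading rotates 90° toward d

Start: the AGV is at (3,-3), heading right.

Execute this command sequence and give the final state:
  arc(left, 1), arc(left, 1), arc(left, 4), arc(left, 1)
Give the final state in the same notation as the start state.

at (0,-6), heading right

from: at (3,-3), heading right
[1] after arc(left, 1): at (4,-2), heading up
[2] after arc(left, 1): at (3,-1), heading left
[3] after arc(left, 4): at (-1,-5), heading down
[4] after arc(left, 1): at (0,-6), heading right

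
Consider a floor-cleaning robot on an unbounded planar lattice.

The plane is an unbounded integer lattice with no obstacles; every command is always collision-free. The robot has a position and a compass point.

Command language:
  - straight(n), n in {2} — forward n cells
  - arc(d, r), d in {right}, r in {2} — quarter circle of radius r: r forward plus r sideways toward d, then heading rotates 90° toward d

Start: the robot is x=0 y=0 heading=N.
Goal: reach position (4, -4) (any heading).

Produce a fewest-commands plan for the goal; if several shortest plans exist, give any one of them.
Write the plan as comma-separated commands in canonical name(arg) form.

from: x=0 y=0 heading=N
[1] after arc(right, 2): x=2 y=2 heading=E
[2] after arc(right, 2): x=4 y=0 heading=S
[3] after straight(2): x=4 y=-2 heading=S
[4] after straight(2): x=4 y=-4 heading=S
no 3-step plan works, so 4 is optimal.

arc(right, 2), arc(right, 2), straight(2), straight(2)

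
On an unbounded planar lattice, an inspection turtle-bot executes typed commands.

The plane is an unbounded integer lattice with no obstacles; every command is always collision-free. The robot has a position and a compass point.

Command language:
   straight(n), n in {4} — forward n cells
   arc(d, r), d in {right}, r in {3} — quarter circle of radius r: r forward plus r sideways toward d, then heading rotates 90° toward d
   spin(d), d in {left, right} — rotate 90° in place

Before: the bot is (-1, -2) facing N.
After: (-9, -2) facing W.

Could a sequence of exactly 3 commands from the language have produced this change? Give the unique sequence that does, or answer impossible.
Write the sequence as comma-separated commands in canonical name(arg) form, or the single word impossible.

spin(left), straight(4), straight(4)

key: position moved to (-9,-2) AND the heading swung to W — translation plus rotation needed
from: (-1, -2) facing N
1. spin(left) → (-1, -2) facing W
2. straight(4) → (-5, -2) facing W
3. straight(4) → (-9, -2) facing W
no rival 3-sequence matches.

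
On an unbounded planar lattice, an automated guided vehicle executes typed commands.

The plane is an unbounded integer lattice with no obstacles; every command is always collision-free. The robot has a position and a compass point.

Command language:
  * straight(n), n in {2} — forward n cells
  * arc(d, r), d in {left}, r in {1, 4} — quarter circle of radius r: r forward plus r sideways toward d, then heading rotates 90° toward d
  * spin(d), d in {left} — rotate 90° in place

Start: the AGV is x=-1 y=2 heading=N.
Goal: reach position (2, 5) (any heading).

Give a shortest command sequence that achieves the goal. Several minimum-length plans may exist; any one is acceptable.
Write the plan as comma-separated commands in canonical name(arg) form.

spin(left), arc(left, 1), spin(left), arc(left, 4)

from: x=-1 y=2 heading=N
t=1 spin(left) ⇒ x=-1 y=2 heading=W
t=2 arc(left, 1) ⇒ x=-2 y=1 heading=S
t=3 spin(left) ⇒ x=-2 y=1 heading=E
t=4 arc(left, 4) ⇒ x=2 y=5 heading=N
nothing shorter than 4 reaches the goal.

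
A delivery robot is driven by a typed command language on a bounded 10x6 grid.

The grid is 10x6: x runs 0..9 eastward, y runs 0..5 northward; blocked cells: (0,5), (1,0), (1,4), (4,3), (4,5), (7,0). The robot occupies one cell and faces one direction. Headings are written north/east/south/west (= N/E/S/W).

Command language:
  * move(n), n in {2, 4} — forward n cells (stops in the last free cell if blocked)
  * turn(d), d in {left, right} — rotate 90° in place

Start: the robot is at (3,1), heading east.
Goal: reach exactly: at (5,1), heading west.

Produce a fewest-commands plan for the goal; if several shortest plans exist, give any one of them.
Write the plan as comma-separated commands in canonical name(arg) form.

move(2), turn(right), turn(right)

begin: at (3,1), heading east
step 1 (move(2)): at (5,1), heading east
step 2 (turn(right)): at (5,1), heading south
step 3 (turn(right)): at (5,1), heading west
shorter routes all fall short; 3 is best.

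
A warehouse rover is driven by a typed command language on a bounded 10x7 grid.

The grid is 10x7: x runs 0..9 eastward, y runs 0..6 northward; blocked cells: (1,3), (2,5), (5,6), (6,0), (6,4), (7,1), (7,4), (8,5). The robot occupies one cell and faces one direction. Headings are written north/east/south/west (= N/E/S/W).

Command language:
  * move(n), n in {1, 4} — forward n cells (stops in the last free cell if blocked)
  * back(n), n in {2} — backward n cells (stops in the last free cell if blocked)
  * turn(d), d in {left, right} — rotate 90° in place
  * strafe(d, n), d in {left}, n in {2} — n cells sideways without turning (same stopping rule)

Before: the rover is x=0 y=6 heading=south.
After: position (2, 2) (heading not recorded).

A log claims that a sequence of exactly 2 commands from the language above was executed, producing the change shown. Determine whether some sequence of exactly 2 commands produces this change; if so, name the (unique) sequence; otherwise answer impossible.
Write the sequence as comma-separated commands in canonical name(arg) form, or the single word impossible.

key: order matters: swapping move(4) and strafe(left, 2) lands elsewhere
t0: x=0 y=6 heading=south
t=1 move(4) ⇒ x=0 y=2 heading=south
t=2 strafe(left, 2) ⇒ x=2 y=2 heading=south
no other 2-command option fits: unique.

move(4), strafe(left, 2)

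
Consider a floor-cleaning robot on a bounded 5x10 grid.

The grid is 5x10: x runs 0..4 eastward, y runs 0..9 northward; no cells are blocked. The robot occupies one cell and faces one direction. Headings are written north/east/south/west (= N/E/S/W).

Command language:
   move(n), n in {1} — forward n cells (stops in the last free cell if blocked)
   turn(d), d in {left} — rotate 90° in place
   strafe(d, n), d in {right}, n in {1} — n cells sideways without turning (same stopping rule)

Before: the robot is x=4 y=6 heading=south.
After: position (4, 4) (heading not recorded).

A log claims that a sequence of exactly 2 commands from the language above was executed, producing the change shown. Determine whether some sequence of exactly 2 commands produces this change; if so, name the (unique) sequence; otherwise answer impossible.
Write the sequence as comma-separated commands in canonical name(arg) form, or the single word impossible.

initial: x=4 y=6 heading=south
step 1 (move(1)): x=4 y=5 heading=south
step 2 (move(1)): x=4 y=4 heading=south
uniquely the one of 9 2-step routes that fits.

move(1), move(1)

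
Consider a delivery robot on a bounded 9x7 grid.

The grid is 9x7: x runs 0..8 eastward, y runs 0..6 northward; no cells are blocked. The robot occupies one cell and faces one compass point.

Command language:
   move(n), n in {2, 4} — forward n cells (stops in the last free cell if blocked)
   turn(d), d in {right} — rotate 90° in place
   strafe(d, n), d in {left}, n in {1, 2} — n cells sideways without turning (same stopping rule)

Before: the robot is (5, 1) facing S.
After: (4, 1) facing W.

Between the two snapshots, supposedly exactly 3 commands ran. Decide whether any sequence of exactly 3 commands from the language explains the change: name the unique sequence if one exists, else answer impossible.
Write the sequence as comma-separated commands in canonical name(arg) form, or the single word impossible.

strafe(left, 1), turn(right), move(2)

key: position moved to (4,1) AND the heading swung to W — translation plus rotation needed
from: (5, 1) facing S
[1] after strafe(left, 1): (6, 1) facing S
[2] after turn(right): (6, 1) facing W
[3] after move(2): (4, 1) facing W
no rival 3-sequence matches.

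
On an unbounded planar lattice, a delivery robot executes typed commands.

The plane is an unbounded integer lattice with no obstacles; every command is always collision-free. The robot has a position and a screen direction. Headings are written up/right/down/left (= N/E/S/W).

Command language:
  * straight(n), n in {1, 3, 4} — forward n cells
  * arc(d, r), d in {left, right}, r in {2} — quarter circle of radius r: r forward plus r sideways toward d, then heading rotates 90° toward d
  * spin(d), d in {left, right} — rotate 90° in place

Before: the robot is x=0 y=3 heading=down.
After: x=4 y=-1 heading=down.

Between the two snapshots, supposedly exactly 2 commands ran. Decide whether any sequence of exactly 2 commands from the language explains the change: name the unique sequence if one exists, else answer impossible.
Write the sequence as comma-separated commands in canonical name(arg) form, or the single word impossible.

key: still facing S at the end — net rotation zero over 2 steps
initial: x=0 y=3 heading=down
1. arc(left, 2) → x=2 y=1 heading=right
2. arc(right, 2) → x=4 y=-1 heading=down
no rival 2-sequence matches.

arc(left, 2), arc(right, 2)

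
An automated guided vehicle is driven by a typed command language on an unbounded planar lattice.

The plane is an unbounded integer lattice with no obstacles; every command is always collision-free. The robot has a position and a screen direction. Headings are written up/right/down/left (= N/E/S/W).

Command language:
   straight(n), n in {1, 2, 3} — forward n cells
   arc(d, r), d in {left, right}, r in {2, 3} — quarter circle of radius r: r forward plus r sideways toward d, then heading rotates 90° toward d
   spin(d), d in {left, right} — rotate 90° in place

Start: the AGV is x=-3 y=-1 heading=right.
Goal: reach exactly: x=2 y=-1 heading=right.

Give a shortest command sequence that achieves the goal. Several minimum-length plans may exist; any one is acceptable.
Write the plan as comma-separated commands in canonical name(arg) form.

t0: x=-3 y=-1 heading=right
step 1 (straight(3)): x=0 y=-1 heading=right
step 2 (straight(2)): x=2 y=-1 heading=right
minimal: 2 command(s), checked below 2.

straight(3), straight(2)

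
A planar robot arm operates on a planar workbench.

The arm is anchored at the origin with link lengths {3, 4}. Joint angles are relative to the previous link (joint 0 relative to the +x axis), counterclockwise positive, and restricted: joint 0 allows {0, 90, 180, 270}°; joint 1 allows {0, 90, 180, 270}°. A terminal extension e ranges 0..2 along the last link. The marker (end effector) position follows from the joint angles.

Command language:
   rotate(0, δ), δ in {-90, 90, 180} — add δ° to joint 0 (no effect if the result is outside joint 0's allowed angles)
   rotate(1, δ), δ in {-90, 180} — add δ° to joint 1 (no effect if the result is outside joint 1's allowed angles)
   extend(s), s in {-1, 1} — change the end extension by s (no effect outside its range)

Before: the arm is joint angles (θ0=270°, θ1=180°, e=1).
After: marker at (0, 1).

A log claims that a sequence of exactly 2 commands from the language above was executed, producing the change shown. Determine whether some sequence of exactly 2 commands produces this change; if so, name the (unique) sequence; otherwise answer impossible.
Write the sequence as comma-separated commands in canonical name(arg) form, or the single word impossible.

extend(-1), extend(-1)

t0: joint angles (θ0=270°, θ1=180°, e=1)
t=1 extend(-1) ⇒ joint angles (θ0=270°, θ1=180°, e=0)
t=2 extend(-1) ⇒ joint angles (θ0=270°, θ1=180°, e=0)
no other 2-command option fits: unique.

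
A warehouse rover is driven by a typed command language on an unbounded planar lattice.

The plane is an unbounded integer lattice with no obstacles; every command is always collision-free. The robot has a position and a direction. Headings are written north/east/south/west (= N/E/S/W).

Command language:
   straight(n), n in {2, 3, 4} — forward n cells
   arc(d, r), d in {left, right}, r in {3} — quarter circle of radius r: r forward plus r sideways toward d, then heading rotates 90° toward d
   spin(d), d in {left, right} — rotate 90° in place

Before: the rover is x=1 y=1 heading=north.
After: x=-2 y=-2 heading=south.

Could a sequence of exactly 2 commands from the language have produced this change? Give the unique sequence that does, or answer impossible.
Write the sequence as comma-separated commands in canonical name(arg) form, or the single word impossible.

spin(left), arc(left, 3)

key: cell and facing (now S) both changed — the 2 commands mix motion and turning
start: x=1 y=1 heading=north
1. spin(left) → x=1 y=1 heading=west
2. arc(left, 3) → x=-2 y=-2 heading=south
no other 2-command option fits: unique.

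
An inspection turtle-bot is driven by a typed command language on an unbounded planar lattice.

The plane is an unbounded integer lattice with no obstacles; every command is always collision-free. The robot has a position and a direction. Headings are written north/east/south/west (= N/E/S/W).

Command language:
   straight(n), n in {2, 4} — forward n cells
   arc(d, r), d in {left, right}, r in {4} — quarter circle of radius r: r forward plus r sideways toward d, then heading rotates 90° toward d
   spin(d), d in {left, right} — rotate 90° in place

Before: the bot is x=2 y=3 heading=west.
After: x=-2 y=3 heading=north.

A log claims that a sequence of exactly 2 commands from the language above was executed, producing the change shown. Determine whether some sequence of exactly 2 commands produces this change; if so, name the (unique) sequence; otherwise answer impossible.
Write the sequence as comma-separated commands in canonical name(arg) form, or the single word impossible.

key: order matters: swapping straight(4) and spin(right) lands elsewhere
begin: x=2 y=3 heading=west
t=1 straight(4) ⇒ x=-2 y=3 heading=west
t=2 spin(right) ⇒ x=-2 y=3 heading=north
no other 2-command option fits: unique.

straight(4), spin(right)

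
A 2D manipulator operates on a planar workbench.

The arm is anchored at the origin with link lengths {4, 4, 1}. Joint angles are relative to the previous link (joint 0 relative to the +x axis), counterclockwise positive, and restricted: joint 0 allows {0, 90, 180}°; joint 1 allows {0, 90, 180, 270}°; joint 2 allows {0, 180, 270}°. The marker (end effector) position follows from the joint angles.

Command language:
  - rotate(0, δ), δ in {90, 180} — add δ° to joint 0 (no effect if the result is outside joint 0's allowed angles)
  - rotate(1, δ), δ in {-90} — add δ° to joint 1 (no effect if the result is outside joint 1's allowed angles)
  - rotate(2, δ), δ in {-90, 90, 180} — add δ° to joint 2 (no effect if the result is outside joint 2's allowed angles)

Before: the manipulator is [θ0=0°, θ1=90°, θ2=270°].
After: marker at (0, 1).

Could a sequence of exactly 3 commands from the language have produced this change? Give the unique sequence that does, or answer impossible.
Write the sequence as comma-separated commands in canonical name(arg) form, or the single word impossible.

rotate(1, -90), rotate(1, -90), rotate(1, -90)

start: [θ0=0°, θ1=90°, θ2=270°]
step 1 (rotate(1, -90)): [θ0=0°, θ1=0°, θ2=270°]
step 2 (rotate(1, -90)): [θ0=0°, θ1=270°, θ2=270°]
step 3 (rotate(1, -90)): [θ0=0°, θ1=180°, θ2=270°]
uniquely the one of 216 3-step routes that fits.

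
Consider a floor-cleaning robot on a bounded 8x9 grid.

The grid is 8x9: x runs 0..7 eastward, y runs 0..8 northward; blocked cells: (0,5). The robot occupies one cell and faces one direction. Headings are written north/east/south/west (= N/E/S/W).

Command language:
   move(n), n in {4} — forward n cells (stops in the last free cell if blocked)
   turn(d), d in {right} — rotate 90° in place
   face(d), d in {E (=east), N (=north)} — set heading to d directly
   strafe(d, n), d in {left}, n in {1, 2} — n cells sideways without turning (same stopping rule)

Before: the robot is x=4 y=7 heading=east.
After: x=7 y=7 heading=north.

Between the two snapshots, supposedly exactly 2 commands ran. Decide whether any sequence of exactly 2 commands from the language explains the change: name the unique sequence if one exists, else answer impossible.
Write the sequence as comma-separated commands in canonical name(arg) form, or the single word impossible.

move(4), face(N)

key: order matters: swapping move(4) and face(N) lands elsewhere
from: x=4 y=7 heading=east
step 1 (move(4)): x=7 y=7 heading=east
step 2 (face(N)): x=7 y=7 heading=north
uniquely the one of 36 2-step routes that fits.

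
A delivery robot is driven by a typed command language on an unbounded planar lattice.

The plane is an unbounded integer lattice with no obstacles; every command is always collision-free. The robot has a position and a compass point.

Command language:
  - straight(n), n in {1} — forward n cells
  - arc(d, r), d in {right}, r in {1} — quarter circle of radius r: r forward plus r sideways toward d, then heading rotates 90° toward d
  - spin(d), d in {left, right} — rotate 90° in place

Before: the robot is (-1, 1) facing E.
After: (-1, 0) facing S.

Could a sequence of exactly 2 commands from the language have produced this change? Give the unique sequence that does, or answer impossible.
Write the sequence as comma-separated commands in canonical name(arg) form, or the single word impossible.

spin(right), straight(1)

key: cell and facing (now S) both changed — the 2 commands mix motion and turning
from: (-1, 1) facing E
[1] after spin(right): (-1, 1) facing S
[2] after straight(1): (-1, 0) facing S
no other 2-command option fits: unique.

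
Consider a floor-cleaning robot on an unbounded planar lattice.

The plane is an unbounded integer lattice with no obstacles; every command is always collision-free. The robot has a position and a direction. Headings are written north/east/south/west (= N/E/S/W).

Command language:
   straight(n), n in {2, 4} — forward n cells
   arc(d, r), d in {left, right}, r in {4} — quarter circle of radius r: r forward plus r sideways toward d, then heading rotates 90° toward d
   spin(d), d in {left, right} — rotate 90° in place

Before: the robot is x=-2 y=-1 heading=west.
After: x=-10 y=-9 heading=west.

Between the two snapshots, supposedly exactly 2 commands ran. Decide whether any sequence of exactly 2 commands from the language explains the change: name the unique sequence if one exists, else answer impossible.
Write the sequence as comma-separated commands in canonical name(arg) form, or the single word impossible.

arc(left, 4), arc(right, 4)

key: order matters: swapping arc(left, 4) and arc(right, 4) lands elsewhere
begin: x=-2 y=-1 heading=west
t=1 arc(left, 4) ⇒ x=-6 y=-5 heading=south
t=2 arc(right, 4) ⇒ x=-10 y=-9 heading=west
all 36 alternatives checked — unique.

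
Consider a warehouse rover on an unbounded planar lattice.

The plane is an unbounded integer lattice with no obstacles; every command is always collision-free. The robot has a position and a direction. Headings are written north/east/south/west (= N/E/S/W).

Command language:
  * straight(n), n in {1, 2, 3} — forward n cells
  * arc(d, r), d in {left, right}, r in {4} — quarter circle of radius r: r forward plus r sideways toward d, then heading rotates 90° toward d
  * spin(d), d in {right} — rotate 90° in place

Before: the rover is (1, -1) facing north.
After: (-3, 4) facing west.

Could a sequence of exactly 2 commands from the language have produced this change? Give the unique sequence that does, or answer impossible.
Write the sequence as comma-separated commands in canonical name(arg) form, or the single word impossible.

straight(1), arc(left, 4)

key: cell and facing (now W) both changed — the 2 commands mix motion and turning
start: (1, -1) facing north
[1] after straight(1): (1, 0) facing north
[2] after arc(left, 4): (-3, 4) facing west
no other 2-command option fits: unique.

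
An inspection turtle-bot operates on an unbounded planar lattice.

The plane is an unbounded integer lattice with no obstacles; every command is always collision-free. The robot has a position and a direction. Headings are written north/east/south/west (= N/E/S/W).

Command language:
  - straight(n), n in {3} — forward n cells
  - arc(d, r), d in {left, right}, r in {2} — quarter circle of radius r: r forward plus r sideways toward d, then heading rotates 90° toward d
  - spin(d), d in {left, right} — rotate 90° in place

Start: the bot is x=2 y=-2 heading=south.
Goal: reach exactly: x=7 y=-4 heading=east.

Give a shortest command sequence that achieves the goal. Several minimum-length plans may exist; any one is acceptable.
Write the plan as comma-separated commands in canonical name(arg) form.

begin: x=2 y=-2 heading=south
t=1 arc(left, 2) ⇒ x=4 y=-4 heading=east
t=2 straight(3) ⇒ x=7 y=-4 heading=east
shorter routes all fall short; 2 is best.

arc(left, 2), straight(3)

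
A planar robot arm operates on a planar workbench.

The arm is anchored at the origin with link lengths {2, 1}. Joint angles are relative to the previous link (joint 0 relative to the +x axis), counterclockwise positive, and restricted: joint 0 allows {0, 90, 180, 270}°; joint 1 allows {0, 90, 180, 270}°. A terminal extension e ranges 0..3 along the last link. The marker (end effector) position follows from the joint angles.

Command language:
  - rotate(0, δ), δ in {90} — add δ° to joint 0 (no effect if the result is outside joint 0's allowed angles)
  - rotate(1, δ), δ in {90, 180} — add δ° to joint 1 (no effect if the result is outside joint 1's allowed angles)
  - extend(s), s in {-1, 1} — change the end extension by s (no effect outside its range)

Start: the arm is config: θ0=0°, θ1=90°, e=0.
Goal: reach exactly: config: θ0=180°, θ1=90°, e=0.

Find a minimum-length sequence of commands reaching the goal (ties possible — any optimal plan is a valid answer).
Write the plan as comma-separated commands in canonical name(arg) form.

from: config: θ0=0°, θ1=90°, e=0
[1] after rotate(0, 90): config: θ0=90°, θ1=90°, e=0
[2] after rotate(0, 90): config: θ0=180°, θ1=90°, e=0
minimal: 2 command(s), checked below 2.

rotate(0, 90), rotate(0, 90)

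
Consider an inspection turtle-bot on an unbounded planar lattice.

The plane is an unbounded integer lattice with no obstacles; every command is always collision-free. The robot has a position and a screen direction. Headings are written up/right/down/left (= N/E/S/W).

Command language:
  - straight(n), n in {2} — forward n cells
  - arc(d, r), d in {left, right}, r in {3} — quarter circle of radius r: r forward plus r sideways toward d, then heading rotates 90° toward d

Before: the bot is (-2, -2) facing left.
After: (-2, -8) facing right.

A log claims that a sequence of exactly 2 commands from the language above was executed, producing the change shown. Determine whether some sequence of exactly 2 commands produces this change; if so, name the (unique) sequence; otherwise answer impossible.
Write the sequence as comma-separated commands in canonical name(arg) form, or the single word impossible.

arc(left, 3), arc(left, 3)

key: position moved to (-2,-8) AND the heading swung to E — translation plus rotation needed
initial: (-2, -2) facing left
1. arc(left, 3) → (-5, -5) facing down
2. arc(left, 3) → (-2, -8) facing right
all 9 alternatives checked — unique.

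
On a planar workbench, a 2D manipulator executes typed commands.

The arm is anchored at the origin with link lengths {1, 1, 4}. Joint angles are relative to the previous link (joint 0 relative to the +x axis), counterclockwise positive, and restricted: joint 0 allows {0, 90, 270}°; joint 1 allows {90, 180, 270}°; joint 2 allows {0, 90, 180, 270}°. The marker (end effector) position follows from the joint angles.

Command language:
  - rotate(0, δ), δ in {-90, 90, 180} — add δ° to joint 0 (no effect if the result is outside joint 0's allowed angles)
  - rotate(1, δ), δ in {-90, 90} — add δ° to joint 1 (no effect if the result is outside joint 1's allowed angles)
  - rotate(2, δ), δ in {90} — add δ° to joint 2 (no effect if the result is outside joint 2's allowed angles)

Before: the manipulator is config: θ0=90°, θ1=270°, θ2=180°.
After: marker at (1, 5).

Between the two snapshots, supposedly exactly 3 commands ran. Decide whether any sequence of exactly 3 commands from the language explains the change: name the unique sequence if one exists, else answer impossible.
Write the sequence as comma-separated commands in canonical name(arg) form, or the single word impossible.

t0: config: θ0=90°, θ1=270°, θ2=180°
t=1 rotate(2, 90) ⇒ config: θ0=90°, θ1=270°, θ2=270°
t=2 rotate(2, 90) ⇒ config: θ0=90°, θ1=270°, θ2=0°
t=3 rotate(2, 90) ⇒ config: θ0=90°, θ1=270°, θ2=90°
uniquely the one of 216 3-step routes that fits.

rotate(2, 90), rotate(2, 90), rotate(2, 90)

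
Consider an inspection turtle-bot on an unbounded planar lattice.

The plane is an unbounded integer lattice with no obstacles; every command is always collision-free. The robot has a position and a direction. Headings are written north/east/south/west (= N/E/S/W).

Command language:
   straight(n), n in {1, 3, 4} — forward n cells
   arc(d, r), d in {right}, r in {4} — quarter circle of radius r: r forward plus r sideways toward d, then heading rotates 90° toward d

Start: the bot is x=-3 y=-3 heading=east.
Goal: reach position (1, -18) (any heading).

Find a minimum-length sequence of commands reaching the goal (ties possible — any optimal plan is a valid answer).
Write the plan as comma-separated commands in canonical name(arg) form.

t0: x=-3 y=-3 heading=east
t=1 arc(right, 4) ⇒ x=1 y=-7 heading=south
t=2 straight(4) ⇒ x=1 y=-11 heading=south
t=3 straight(4) ⇒ x=1 y=-15 heading=south
t=4 straight(3) ⇒ x=1 y=-18 heading=south
nothing shorter than 4 reaches the goal.

arc(right, 4), straight(4), straight(4), straight(3)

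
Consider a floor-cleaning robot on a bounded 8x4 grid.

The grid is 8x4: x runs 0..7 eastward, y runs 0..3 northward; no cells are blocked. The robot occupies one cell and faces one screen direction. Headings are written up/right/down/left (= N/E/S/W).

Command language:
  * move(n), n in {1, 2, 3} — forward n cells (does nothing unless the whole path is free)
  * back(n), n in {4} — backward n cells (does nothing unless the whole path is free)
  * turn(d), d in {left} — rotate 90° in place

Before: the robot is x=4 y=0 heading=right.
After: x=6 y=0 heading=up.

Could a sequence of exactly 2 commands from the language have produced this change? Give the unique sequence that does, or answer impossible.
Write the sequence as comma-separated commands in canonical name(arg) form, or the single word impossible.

move(2), turn(left)

key: running turn(left) before move(2) would end elsewhere — order is forced
initial: x=4 y=0 heading=right
1. move(2) → x=6 y=0 heading=right
2. turn(left) → x=6 y=0 heading=up
no other 2-command option fits: unique.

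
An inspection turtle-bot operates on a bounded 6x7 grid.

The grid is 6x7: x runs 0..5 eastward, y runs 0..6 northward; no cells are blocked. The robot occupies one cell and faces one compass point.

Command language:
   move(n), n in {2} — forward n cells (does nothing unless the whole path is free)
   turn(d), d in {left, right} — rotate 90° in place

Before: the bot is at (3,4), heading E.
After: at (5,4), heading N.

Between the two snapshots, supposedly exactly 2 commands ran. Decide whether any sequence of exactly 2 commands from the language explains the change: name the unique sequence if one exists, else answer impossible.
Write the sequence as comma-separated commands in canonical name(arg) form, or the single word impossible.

move(2), turn(left)

key: cell and facing (now N) both changed — the 2 commands mix motion and turning
from: at (3,4), heading E
[1] after move(2): at (5,4), heading E
[2] after turn(left): at (5,4), heading N
uniquely the one of 9 2-step routes that fits.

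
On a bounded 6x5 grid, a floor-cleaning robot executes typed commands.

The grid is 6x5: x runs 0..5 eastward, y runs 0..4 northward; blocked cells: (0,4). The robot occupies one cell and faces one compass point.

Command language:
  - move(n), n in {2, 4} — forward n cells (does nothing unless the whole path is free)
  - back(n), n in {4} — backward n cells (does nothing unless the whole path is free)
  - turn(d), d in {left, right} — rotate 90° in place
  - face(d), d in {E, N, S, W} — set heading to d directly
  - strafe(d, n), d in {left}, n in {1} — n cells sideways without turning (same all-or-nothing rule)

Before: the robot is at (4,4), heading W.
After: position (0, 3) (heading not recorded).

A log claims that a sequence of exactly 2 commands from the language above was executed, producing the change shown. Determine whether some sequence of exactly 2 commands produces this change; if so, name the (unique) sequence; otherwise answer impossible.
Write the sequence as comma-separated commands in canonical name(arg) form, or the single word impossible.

strafe(left, 1), move(4)

key: running move(4) before strafe(left, 1) would end elsewhere — order is forced
t0: at (4,4), heading W
step 1 (strafe(left, 1)): at (4,3), heading W
step 2 (move(4)): at (0,3), heading W
uniquely the one of 100 2-step routes that fits.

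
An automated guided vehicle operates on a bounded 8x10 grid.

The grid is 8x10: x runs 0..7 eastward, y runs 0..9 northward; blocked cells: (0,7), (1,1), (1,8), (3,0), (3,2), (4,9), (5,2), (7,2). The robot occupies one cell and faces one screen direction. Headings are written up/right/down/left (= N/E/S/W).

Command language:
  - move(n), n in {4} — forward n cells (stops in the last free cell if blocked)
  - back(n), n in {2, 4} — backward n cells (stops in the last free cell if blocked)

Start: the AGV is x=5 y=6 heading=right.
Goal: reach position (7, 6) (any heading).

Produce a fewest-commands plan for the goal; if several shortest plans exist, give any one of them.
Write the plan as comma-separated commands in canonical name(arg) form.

move(4)

begin: x=5 y=6 heading=right
1. move(4) → x=7 y=6 heading=right
shorter routes all fall short; 1 is best.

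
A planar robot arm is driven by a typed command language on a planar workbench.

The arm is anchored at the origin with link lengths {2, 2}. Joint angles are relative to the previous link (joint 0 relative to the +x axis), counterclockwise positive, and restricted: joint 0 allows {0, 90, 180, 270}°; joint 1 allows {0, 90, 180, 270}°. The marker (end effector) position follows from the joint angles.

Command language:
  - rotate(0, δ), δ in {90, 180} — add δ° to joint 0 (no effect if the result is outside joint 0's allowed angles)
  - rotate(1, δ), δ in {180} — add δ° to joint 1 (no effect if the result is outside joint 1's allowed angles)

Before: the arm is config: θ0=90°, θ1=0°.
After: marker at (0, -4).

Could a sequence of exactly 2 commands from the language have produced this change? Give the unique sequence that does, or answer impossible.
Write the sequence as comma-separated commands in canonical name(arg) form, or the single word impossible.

begin: config: θ0=90°, θ1=0°
1. rotate(0, 90) → config: θ0=180°, θ1=0°
2. rotate(0, 90) → config: θ0=270°, θ1=0°
all 9 alternatives checked — unique.

rotate(0, 90), rotate(0, 90)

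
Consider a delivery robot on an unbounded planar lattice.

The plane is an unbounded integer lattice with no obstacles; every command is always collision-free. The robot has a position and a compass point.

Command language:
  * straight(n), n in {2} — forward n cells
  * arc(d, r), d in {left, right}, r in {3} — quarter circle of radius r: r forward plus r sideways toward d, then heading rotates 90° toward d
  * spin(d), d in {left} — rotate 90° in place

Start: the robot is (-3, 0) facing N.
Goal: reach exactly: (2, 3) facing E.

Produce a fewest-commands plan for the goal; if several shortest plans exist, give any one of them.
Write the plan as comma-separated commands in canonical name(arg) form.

initial: (-3, 0) facing N
step 1 (arc(right, 3)): (0, 3) facing E
step 2 (straight(2)): (2, 3) facing E
shorter routes all fall short; 2 is best.

arc(right, 3), straight(2)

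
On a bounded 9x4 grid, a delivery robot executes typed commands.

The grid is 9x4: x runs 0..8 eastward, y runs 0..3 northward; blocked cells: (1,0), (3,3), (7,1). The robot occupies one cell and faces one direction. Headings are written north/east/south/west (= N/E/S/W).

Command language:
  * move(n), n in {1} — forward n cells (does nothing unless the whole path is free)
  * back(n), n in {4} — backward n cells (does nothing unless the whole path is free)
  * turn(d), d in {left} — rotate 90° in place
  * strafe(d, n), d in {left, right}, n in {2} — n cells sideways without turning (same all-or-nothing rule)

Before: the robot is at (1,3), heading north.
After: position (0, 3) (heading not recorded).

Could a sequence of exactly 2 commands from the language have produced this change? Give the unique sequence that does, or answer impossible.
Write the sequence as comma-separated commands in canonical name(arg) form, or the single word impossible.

key: running move(1) before turn(left) would end elsewhere — order is forced
t0: at (1,3), heading north
step 1 (turn(left)): at (1,3), heading west
step 2 (move(1)): at (0,3), heading west
all 25 alternatives checked — unique.

turn(left), move(1)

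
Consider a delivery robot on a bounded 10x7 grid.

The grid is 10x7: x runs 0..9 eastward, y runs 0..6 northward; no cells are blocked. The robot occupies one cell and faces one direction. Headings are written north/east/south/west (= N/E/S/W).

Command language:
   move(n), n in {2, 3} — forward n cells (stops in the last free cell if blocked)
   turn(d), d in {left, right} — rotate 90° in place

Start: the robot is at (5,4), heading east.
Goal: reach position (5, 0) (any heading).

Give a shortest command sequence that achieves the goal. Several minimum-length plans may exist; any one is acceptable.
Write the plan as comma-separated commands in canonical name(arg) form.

turn(right), move(3), move(3)

start: at (5,4), heading east
[1] after turn(right): at (5,4), heading south
[2] after move(3): at (5,1), heading south
[3] after move(3): at (5,0), heading south
minimal: 3 command(s), checked below 3.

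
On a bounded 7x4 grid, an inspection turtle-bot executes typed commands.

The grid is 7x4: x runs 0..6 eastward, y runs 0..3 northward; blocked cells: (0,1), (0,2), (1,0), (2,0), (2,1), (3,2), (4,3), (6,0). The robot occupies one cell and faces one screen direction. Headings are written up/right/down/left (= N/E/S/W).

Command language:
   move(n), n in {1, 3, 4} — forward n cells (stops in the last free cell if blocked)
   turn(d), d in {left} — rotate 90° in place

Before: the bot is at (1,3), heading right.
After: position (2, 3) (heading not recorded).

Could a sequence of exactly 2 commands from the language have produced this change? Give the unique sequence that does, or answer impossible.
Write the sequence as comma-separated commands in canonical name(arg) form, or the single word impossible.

key: running turn(left) before move(1) would end elsewhere — order is forced
t0: at (1,3), heading right
t=1 move(1) ⇒ at (2,3), heading right
t=2 turn(left) ⇒ at (2,3), heading up
no other 2-command option fits: unique.

move(1), turn(left)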